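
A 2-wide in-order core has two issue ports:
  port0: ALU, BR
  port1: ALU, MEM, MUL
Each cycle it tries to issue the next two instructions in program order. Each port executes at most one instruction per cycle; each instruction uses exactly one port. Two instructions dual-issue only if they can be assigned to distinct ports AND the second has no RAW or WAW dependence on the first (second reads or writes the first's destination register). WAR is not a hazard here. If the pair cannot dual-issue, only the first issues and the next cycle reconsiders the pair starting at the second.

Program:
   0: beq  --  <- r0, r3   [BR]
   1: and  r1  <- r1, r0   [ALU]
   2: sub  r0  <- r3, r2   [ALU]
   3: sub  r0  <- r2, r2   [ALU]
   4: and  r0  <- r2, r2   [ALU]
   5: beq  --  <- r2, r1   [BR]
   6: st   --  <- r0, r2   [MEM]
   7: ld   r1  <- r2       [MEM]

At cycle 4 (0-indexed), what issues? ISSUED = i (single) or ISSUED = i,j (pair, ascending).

ISSUED = 6

c0: i0,i1 beq/and  2-wide
c1: i2 sub  WAW r0
c2: i3 sub  WAW r0
c3: i4,i5 and/beq  2-wide
c4: i6 st  no-port MEM/MEM
c5: i7 ld  tail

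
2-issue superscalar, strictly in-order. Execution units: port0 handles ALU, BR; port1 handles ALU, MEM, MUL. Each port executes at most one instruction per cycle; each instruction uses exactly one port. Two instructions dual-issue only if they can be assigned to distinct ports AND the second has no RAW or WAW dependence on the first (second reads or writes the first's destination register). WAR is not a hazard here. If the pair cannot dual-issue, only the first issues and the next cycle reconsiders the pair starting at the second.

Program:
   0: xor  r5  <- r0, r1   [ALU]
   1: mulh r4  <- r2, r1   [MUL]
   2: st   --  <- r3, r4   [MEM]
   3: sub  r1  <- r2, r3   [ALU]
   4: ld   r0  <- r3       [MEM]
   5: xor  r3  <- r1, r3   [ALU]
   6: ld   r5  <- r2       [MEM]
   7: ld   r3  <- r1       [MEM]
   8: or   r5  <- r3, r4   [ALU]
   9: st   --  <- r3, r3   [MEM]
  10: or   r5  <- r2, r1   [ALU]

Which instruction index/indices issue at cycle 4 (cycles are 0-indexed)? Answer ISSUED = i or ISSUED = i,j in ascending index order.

ISSUED = 7

#0 head=0: xor;mulh i0/i1 dual
#1 head=2: st;sub i2/i3 dual
#2 head=4: ld;xor i4/i5 dual
#3 head=6: ld i6 no-port MEM/MEM
#4 head=7: ld i7 RAW r3
#5 head=8: or;st i8/i9 dual
#6 head=10: or i10 tail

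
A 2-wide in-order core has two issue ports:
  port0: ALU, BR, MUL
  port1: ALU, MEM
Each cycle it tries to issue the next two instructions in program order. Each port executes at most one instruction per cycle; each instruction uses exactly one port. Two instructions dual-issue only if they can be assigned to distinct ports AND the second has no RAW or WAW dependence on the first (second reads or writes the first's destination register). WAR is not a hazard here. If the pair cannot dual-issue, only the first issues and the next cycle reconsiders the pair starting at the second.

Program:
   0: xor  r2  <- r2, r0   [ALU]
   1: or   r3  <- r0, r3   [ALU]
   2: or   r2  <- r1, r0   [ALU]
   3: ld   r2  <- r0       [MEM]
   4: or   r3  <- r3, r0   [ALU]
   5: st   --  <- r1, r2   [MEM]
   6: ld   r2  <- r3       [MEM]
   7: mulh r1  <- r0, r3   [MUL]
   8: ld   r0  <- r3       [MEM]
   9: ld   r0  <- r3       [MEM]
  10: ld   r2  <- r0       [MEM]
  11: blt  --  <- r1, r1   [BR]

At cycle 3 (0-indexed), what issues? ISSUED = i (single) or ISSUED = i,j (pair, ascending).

t=0 i0+i1:xor.ALU+or.ALU ; pair
t=1 i2:or.ALU ; WAW r2
t=2 i3+i4:ld.MEM+or.ALU ; pair
t=3 i5:st.MEM ; no-port MEM/MEM
t=4 i6+i7:ld.MEM+mulh.MUL ; pair
t=5 i8:ld.MEM ; no-port MEM/MEM
t=6 i9:ld.MEM ; no-port MEM/MEM
t=7 i10+i11:ld.MEM+blt.BR ; pair

ISSUED = 5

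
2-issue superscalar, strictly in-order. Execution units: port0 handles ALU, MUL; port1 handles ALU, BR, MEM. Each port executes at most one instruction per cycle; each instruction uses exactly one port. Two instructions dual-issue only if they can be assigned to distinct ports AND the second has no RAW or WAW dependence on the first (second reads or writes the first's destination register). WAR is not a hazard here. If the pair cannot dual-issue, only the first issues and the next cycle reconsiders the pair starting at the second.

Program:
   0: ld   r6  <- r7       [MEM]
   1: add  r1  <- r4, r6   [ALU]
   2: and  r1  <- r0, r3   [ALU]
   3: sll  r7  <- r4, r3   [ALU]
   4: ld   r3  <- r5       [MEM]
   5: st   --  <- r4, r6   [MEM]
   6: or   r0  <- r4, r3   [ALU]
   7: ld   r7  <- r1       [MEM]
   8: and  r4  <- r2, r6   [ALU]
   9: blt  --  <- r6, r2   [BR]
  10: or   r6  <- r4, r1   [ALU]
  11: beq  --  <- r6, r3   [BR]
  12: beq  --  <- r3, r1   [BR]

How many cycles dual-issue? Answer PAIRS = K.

PAIRS = 4

#0 head=0: ld.MEM i0 RAW r6
#1 head=1: add.ALU i1 WAW r1
#2 head=2: and.ALU sll.ALU i2&i3 2-wide
#3 head=4: ld.MEM i4 no-port MEM/MEM
#4 head=5: st.MEM or.ALU i5&i6 2-wide
#5 head=7: ld.MEM and.ALU i7&i8 2-wide
#6 head=9: blt.BR or.ALU i9&i10 2-wide
#7 head=11: beq.BR i11 no-port BR/BR
#8 head=12: beq.BR i12 tail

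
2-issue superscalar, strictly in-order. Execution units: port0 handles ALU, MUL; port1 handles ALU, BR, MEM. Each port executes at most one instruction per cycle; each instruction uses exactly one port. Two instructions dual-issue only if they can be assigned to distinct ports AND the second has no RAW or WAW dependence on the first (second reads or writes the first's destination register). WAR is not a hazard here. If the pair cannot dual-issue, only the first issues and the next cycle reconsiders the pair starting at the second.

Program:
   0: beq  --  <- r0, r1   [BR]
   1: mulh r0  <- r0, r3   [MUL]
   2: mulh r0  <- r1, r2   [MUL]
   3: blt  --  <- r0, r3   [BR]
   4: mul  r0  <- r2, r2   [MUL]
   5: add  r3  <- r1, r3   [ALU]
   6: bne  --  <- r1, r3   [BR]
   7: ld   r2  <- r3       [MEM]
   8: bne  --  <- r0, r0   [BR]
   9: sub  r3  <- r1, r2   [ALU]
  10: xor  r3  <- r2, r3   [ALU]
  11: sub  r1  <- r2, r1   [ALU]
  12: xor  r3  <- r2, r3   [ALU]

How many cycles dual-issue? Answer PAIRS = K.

PAIRS = 4

[0] i0&i1  beq.BR/mulh.MUL  -- 2-wide
[1] i2  mulh.MUL  -- RAW r0
[2] i3&i4  blt.BR/mul.MUL  -- 2-wide
[3] i5  add.ALU  -- RAW r3
[4] i6  bne.BR  -- no-port BR/MEM
[5] i7  ld.MEM  -- no-port MEM/BR
[6] i8&i9  bne.BR/sub.ALU  -- 2-wide
[7] i10&i11  xor.ALU/sub.ALU  -- 2-wide
[8] i12  xor.ALU  -- tail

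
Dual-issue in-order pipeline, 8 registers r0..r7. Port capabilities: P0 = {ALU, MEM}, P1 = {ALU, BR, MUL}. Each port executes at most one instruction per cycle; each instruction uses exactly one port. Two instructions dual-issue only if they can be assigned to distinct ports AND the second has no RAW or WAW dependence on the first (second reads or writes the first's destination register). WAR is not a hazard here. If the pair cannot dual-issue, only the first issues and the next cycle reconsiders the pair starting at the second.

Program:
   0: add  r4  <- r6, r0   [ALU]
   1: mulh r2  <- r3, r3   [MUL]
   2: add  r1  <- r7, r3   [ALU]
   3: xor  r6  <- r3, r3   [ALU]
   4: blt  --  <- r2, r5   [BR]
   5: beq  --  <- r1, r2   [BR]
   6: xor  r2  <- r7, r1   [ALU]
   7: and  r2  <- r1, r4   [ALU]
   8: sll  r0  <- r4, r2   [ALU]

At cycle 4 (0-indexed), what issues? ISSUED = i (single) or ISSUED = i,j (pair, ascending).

ISSUED = 7

[0] i0+i1  add.ALU mulh.MUL  -- 2-wide
[1] i2+i3  add.ALU xor.ALU  -- 2-wide
[2] i4  blt.BR  -- no-port BR/BR
[3] i5+i6  beq.BR xor.ALU  -- 2-wide
[4] i7  and.ALU  -- RAW r2
[5] i8  sll.ALU  -- tail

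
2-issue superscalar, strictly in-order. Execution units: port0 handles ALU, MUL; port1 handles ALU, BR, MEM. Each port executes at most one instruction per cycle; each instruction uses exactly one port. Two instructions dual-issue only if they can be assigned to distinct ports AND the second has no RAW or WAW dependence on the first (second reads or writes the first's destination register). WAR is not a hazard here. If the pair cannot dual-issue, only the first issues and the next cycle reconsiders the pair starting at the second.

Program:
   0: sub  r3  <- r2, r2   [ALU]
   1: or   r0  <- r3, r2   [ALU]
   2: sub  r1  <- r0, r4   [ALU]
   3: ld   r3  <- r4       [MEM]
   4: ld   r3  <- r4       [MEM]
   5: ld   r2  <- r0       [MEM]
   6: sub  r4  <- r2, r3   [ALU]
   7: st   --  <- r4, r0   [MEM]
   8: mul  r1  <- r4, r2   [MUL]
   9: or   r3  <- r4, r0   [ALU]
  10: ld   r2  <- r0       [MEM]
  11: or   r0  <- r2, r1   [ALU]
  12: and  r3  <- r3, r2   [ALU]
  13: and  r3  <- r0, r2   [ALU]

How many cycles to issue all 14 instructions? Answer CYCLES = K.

#0 head=0: sub i0 RAW r3
#1 head=1: or i1 RAW r0
#2 head=2: sub ld i2&i3 2-wide
#3 head=4: ld i4 no-port MEM/MEM
#4 head=5: ld i5 RAW r2
#5 head=6: sub i6 RAW r4
#6 head=7: st mul i7&i8 2-wide
#7 head=9: or ld i9&i10 2-wide
#8 head=11: or and i11&i12 2-wide
#9 head=13: and i13 tail

CYCLES = 10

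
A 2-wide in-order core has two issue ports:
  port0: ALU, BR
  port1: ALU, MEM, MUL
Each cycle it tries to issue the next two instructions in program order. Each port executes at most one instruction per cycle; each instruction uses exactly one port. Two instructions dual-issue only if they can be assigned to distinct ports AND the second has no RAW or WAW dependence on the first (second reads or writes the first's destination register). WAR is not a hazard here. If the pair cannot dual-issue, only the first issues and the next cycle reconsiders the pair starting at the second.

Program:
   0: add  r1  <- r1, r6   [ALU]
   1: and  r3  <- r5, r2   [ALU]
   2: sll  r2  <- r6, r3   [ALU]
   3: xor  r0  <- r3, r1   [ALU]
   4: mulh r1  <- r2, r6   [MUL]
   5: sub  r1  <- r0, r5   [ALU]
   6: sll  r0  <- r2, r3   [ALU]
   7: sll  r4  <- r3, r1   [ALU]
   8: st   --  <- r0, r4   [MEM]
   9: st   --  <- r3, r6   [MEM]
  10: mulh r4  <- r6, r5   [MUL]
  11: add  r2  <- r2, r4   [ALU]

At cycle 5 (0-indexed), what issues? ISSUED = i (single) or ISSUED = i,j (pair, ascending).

ISSUED = 8

#0 head=0: add.ALU/and.ALU i0,i1 dual
#1 head=2: sll.ALU/xor.ALU i2,i3 dual
#2 head=4: mulh.MUL i4 WAW r1
#3 head=5: sub.ALU/sll.ALU i5,i6 dual
#4 head=7: sll.ALU i7 RAW r4
#5 head=8: st.MEM i8 no-port MEM/MEM
#6 head=9: st.MEM i9 no-port MEM/MUL
#7 head=10: mulh.MUL i10 RAW r4
#8 head=11: add.ALU i11 tail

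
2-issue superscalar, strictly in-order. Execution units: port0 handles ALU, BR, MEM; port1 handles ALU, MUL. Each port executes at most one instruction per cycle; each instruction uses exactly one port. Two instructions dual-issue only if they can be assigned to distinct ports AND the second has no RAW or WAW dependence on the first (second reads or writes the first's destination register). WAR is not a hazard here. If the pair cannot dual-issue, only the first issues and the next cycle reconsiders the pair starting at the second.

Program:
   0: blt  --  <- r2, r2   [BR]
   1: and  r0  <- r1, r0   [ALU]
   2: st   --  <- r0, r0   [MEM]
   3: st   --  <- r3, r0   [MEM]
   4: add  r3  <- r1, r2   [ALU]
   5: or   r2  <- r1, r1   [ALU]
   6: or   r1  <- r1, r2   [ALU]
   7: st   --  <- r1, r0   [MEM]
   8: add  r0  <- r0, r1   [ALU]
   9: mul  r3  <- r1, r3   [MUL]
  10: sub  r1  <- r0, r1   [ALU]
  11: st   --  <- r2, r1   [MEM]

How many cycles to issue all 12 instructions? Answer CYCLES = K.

[0] i0+i1  blt.BR;and.ALU  -- dual
[1] i2  st.MEM  -- no-port MEM/MEM
[2] i3+i4  st.MEM;add.ALU  -- dual
[3] i5  or.ALU  -- RAW r2
[4] i6  or.ALU  -- RAW r1
[5] i7+i8  st.MEM;add.ALU  -- dual
[6] i9+i10  mul.MUL;sub.ALU  -- dual
[7] i11  st.MEM  -- tail

CYCLES = 8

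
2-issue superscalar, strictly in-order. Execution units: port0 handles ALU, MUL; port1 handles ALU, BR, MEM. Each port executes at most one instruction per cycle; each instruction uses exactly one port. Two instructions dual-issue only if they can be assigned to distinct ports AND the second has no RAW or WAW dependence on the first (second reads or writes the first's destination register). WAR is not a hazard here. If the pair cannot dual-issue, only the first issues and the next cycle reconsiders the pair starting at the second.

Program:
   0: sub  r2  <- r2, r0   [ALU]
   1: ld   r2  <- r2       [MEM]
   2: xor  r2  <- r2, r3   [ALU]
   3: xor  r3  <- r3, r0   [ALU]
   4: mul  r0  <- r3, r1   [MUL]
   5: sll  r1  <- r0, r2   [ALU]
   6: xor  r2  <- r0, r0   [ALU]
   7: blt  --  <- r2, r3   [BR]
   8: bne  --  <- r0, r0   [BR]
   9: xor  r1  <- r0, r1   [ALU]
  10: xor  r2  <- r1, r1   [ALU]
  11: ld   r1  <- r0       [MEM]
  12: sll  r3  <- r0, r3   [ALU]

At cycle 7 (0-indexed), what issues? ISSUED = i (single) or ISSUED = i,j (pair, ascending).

ISSUED = 10,11

c0: i0 sub  RAW+WAW r2
c1: i1 ld  RAW+WAW r2
c2: i2/i3 xor+xor  2-wide
c3: i4 mul  RAW r0
c4: i5/i6 sll+xor  2-wide
c5: i7 blt  no-port BR/BR
c6: i8/i9 bne+xor  2-wide
c7: i10/i11 xor+ld  2-wide
c8: i12 sll  tail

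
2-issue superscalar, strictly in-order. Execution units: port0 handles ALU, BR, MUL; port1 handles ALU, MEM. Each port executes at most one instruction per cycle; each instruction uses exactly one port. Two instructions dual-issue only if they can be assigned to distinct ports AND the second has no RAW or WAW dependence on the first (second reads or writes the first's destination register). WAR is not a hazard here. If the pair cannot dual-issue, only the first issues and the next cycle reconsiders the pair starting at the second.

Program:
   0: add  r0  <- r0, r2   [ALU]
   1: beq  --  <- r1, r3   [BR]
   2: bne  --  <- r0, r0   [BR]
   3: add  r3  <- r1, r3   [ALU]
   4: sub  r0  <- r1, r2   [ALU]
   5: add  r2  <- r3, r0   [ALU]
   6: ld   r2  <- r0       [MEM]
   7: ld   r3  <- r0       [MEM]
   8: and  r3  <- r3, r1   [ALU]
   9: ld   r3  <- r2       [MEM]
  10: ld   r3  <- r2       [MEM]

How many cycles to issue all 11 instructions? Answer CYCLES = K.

  cy0 -> i0+i1 (add/beq) dual
  cy1 -> i2+i3 (bne/add) dual
  cy2 -> i4 (sub) RAW r0
  cy3 -> i5 (add) WAW r2
  cy4 -> i6 (ld) no-port MEM/MEM
  cy5 -> i7 (ld) RAW+WAW r3
  cy6 -> i8 (and) WAW r3
  cy7 -> i9 (ld) no-port MEM/MEM
  cy8 -> i10 (ld) tail

CYCLES = 9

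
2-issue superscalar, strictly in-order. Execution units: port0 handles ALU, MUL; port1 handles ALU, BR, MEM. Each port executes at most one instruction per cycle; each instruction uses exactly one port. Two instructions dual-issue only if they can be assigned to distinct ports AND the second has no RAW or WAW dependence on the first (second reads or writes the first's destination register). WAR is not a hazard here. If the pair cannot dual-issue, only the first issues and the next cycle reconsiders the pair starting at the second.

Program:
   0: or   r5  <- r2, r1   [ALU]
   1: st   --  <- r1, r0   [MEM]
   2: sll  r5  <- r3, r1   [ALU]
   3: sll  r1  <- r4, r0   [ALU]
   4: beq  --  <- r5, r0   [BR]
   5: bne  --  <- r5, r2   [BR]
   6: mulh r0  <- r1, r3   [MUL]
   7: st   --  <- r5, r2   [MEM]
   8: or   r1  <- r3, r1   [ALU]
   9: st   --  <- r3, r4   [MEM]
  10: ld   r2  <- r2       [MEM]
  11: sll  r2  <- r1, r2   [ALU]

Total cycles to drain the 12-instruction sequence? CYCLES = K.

CYCLES = 8

[0] i0/i1  or st  -- 2-wide
[1] i2/i3  sll sll  -- 2-wide
[2] i4  beq  -- no-port BR/BR
[3] i5/i6  bne mulh  -- 2-wide
[4] i7/i8  st or  -- 2-wide
[5] i9  st  -- no-port MEM/MEM
[6] i10  ld  -- RAW+WAW r2
[7] i11  sll  -- tail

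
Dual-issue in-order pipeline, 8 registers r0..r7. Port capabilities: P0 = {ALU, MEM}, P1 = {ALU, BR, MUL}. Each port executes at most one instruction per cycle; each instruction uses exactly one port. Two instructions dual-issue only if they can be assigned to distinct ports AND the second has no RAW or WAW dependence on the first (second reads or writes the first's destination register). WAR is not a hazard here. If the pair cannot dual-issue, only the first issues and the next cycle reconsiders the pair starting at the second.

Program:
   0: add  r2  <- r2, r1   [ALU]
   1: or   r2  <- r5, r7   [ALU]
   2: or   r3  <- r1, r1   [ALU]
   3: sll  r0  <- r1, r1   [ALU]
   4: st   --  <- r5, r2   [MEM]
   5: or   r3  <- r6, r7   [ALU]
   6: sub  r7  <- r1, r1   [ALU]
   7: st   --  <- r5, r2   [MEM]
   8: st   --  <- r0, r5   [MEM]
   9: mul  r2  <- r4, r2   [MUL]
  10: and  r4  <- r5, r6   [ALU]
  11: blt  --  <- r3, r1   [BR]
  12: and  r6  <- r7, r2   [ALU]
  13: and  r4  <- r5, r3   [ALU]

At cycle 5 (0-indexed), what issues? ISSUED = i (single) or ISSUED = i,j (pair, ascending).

ISSUED = 8,9

0. add @i0  | WAW r2
1. or or @i1/i2  | 2-wide
2. sll st @i3/i4  | 2-wide
3. or sub @i5/i6  | 2-wide
4. st @i7  | no-port MEM/MEM
5. st mul @i8/i9  | 2-wide
6. and blt @i10/i11  | 2-wide
7. and and @i12/i13  | 2-wide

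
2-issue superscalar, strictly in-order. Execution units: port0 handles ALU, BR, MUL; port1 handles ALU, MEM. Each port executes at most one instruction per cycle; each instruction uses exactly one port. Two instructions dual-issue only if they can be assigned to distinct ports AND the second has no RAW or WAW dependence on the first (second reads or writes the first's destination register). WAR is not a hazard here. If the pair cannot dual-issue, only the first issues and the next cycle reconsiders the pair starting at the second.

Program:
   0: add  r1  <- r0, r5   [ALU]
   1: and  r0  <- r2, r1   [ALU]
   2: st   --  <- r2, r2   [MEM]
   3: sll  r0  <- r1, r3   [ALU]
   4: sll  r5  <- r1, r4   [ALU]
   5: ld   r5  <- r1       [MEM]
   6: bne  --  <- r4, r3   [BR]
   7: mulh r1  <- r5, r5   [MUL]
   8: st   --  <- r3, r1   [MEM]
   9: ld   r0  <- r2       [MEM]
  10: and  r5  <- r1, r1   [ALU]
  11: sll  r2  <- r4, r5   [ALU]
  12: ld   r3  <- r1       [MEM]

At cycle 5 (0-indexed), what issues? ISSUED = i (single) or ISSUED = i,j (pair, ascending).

#0 head=0: add.ALU i0 RAW r1
#1 head=1: and.ALU/st.MEM i1,i2 pair
#2 head=3: sll.ALU/sll.ALU i3,i4 pair
#3 head=5: ld.MEM/bne.BR i5,i6 pair
#4 head=7: mulh.MUL i7 RAW r1
#5 head=8: st.MEM i8 no-port MEM/MEM
#6 head=9: ld.MEM/and.ALU i9,i10 pair
#7 head=11: sll.ALU/ld.MEM i11,i12 pair

ISSUED = 8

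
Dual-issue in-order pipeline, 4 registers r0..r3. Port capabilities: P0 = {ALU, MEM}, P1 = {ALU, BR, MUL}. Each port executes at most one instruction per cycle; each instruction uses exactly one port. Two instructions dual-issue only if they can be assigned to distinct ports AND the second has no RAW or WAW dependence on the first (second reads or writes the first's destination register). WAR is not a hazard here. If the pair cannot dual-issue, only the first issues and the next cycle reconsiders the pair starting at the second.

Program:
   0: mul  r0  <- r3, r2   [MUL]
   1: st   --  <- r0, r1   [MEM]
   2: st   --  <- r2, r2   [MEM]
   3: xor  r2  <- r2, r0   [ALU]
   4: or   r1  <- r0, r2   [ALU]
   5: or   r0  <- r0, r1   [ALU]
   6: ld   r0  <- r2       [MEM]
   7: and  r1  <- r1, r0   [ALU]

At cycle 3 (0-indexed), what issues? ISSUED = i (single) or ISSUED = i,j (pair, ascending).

ISSUED = 4

  cy0 -> i0 (mul) RAW r0
  cy1 -> i1 (st) no-port MEM/MEM
  cy2 -> i2,i3 (st xor) pair
  cy3 -> i4 (or) RAW r1
  cy4 -> i5 (or) WAW r0
  cy5 -> i6 (ld) RAW r0
  cy6 -> i7 (and) tail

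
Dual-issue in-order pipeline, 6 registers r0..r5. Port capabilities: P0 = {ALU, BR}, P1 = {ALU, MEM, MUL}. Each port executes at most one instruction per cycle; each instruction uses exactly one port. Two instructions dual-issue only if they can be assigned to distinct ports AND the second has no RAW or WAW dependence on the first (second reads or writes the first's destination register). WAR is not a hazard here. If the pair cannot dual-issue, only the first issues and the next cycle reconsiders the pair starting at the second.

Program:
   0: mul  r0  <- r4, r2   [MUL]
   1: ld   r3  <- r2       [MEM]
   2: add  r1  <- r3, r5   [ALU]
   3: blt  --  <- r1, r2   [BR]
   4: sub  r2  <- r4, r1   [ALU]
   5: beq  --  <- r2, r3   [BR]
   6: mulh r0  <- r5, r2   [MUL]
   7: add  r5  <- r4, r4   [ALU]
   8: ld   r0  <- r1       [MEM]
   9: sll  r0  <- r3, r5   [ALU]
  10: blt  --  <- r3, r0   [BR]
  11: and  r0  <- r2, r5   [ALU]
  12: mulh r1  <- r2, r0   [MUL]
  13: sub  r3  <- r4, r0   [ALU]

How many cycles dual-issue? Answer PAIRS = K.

PAIRS = 5

0. mul @i0  | no-port MUL/MEM
1. ld @i1  | RAW r3
2. add @i2  | RAW r1
3. blt/sub @i3&i4  | pair
4. beq/mulh @i5&i6  | pair
5. add/ld @i7&i8  | pair
6. sll @i9  | RAW r0
7. blt/and @i10&i11  | pair
8. mulh/sub @i12&i13  | pair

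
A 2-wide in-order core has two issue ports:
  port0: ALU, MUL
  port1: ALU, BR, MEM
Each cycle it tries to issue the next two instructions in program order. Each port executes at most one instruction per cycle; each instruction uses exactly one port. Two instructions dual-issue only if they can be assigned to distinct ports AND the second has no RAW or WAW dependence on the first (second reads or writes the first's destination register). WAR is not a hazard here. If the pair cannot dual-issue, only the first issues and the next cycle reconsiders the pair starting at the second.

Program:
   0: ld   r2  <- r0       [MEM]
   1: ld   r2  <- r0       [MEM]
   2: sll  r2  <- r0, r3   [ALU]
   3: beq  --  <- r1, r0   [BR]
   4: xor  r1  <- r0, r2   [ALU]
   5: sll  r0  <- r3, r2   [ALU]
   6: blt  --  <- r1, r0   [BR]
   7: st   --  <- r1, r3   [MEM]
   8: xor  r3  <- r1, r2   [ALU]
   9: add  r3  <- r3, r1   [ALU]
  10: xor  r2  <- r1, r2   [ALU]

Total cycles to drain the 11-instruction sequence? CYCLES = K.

CYCLES = 7

c0: i0 ld.MEM  no-port MEM/MEM
c1: i1 ld.MEM  WAW r2
c2: i2&i3 sll.ALU beq.BR  pair
c3: i4&i5 xor.ALU sll.ALU  pair
c4: i6 blt.BR  no-port BR/MEM
c5: i7&i8 st.MEM xor.ALU  pair
c6: i9&i10 add.ALU xor.ALU  pair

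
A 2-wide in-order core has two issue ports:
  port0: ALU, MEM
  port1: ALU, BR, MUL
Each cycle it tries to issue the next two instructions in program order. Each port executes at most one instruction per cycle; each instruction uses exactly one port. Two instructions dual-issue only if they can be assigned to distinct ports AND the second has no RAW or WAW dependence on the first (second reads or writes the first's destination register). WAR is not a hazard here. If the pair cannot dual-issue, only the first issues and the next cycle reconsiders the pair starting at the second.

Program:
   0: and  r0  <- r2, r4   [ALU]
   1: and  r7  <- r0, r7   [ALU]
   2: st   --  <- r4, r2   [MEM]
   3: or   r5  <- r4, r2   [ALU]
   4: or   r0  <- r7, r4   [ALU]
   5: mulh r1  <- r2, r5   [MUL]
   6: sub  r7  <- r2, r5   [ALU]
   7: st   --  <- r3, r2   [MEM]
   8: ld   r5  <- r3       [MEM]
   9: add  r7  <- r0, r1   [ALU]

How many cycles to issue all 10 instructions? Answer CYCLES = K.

0. and.ALU @i0  | RAW r0
1. and.ALU/st.MEM @i1+i2  | pair
2. or.ALU/or.ALU @i3+i4  | pair
3. mulh.MUL/sub.ALU @i5+i6  | pair
4. st.MEM @i7  | no-port MEM/MEM
5. ld.MEM/add.ALU @i8+i9  | pair

CYCLES = 6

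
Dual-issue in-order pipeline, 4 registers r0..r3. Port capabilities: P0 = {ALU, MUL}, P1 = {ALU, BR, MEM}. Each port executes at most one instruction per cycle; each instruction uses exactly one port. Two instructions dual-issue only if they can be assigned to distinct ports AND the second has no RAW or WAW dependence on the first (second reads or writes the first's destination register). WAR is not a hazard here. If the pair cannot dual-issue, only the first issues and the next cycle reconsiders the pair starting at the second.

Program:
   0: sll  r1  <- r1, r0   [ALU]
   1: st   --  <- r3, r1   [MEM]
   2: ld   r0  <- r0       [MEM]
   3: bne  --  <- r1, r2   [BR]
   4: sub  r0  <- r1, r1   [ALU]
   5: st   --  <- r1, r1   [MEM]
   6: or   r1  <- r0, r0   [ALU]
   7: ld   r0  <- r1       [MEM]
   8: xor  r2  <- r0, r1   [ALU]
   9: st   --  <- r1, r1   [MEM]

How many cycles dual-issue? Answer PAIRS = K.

#0 head=0: sll.ALU i0 RAW r1
#1 head=1: st.MEM i1 no-port MEM/MEM
#2 head=2: ld.MEM i2 no-port MEM/BR
#3 head=3: bne.BR+sub.ALU i3,i4 2-wide
#4 head=5: st.MEM+or.ALU i5,i6 2-wide
#5 head=7: ld.MEM i7 RAW r0
#6 head=8: xor.ALU+st.MEM i8,i9 2-wide

PAIRS = 3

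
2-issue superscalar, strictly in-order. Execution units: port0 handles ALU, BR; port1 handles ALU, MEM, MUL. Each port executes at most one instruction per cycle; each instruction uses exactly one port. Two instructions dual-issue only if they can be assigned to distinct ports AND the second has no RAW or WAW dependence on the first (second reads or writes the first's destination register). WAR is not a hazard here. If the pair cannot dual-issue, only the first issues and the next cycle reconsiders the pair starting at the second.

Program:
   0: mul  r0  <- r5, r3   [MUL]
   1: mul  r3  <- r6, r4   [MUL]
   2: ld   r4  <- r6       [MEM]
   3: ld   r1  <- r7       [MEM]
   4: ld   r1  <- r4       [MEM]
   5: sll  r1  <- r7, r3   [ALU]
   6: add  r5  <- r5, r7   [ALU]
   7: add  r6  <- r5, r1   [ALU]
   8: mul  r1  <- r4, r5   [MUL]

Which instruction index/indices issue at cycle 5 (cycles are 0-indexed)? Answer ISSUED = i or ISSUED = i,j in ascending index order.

#0 head=0: mul i0 no-port MUL/MUL
#1 head=1: mul i1 no-port MUL/MEM
#2 head=2: ld i2 no-port MEM/MEM
#3 head=3: ld i3 no-port MEM/MEM
#4 head=4: ld i4 WAW r1
#5 head=5: sll add i5,i6 2-wide
#6 head=7: add mul i7,i8 2-wide

ISSUED = 5,6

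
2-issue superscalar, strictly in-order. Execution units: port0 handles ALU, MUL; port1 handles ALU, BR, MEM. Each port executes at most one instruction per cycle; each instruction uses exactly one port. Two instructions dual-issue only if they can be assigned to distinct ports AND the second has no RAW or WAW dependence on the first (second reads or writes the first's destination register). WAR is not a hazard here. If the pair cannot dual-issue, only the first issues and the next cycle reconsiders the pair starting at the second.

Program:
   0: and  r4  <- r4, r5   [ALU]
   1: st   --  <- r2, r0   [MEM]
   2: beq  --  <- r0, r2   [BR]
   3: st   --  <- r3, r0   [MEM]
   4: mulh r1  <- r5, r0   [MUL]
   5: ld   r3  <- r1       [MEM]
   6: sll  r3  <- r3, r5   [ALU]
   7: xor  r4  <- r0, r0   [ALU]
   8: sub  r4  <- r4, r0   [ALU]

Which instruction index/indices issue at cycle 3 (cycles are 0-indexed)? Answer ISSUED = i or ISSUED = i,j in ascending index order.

0. and.ALU;st.MEM @i0+i1  | 2-wide
1. beq.BR @i2  | no-port BR/MEM
2. st.MEM;mulh.MUL @i3+i4  | 2-wide
3. ld.MEM @i5  | RAW+WAW r3
4. sll.ALU;xor.ALU @i6+i7  | 2-wide
5. sub.ALU @i8  | tail

ISSUED = 5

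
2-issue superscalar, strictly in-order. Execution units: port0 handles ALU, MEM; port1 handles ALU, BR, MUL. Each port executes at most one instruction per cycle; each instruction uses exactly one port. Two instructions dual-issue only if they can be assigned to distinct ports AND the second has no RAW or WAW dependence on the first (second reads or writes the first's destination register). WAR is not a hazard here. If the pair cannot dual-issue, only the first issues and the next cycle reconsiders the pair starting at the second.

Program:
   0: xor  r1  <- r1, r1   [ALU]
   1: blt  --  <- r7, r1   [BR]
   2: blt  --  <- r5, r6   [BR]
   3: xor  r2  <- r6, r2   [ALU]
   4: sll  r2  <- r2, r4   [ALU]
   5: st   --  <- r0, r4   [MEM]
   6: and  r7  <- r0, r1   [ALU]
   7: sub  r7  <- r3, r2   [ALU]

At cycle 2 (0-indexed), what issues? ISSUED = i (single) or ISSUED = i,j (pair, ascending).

ISSUED = 2,3

0. xor @i0  | RAW r1
1. blt @i1  | no-port BR/BR
2. blt+xor @i2,i3  | pair
3. sll+st @i4,i5  | pair
4. and @i6  | WAW r7
5. sub @i7  | tail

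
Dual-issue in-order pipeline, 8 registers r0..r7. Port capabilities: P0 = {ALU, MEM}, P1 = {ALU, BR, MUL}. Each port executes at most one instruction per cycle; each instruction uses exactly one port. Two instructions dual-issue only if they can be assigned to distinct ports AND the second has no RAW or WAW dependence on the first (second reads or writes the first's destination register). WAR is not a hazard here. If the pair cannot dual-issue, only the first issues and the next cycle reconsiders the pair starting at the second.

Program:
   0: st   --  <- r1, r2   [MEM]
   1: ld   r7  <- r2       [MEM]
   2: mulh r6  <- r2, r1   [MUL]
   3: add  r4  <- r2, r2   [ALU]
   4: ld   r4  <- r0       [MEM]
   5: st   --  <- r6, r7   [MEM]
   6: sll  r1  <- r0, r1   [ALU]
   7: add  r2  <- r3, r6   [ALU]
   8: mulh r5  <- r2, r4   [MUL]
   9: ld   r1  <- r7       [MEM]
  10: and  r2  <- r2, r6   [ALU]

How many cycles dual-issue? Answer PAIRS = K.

#0 head=0: st i0 no-port MEM/MEM
#1 head=1: ld mulh i1/i2 2-wide
#2 head=3: add i3 WAW r4
#3 head=4: ld i4 no-port MEM/MEM
#4 head=5: st sll i5/i6 2-wide
#5 head=7: add i7 RAW r2
#6 head=8: mulh ld i8/i9 2-wide
#7 head=10: and i10 tail

PAIRS = 3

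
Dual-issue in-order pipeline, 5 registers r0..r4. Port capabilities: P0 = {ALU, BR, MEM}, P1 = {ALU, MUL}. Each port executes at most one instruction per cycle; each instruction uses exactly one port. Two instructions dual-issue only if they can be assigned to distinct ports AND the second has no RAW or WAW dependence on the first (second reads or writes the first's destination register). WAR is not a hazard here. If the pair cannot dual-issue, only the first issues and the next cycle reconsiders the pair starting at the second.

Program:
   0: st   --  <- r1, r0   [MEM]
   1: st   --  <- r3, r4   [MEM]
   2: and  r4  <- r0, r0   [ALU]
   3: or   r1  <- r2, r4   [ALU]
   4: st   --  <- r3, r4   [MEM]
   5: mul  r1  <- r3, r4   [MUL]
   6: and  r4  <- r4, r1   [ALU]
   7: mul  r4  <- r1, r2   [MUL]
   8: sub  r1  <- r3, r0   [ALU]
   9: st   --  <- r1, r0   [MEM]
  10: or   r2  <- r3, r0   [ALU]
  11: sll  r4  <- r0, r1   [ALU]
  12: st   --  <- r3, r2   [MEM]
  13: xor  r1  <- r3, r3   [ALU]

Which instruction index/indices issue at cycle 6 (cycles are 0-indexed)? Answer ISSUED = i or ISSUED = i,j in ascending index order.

ISSUED = 9,10

c0: i0 st.MEM  no-port MEM/MEM
c1: i1,i2 st.MEM/and.ALU  2-wide
c2: i3,i4 or.ALU/st.MEM  2-wide
c3: i5 mul.MUL  RAW r1
c4: i6 and.ALU  WAW r4
c5: i7,i8 mul.MUL/sub.ALU  2-wide
c6: i9,i10 st.MEM/or.ALU  2-wide
c7: i11,i12 sll.ALU/st.MEM  2-wide
c8: i13 xor.ALU  tail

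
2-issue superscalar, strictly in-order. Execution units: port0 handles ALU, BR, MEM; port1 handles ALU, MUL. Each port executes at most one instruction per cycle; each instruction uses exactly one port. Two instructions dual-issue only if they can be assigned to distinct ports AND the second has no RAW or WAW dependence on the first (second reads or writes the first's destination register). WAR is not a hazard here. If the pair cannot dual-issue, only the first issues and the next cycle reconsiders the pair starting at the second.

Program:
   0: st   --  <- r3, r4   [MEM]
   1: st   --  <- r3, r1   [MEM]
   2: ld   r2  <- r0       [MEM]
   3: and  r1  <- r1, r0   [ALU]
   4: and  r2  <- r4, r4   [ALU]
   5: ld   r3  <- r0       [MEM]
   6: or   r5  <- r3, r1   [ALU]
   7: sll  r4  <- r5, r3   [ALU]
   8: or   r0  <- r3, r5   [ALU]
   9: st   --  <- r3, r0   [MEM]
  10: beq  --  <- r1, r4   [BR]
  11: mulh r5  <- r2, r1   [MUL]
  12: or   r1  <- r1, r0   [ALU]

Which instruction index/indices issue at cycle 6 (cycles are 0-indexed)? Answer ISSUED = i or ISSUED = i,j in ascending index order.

[0] i0  st.MEM  -- no-port MEM/MEM
[1] i1  st.MEM  -- no-port MEM/MEM
[2] i2/i3  ld.MEM and.ALU  -- dual
[3] i4/i5  and.ALU ld.MEM  -- dual
[4] i6  or.ALU  -- RAW r5
[5] i7/i8  sll.ALU or.ALU  -- dual
[6] i9  st.MEM  -- no-port MEM/BR
[7] i10/i11  beq.BR mulh.MUL  -- dual
[8] i12  or.ALU  -- tail

ISSUED = 9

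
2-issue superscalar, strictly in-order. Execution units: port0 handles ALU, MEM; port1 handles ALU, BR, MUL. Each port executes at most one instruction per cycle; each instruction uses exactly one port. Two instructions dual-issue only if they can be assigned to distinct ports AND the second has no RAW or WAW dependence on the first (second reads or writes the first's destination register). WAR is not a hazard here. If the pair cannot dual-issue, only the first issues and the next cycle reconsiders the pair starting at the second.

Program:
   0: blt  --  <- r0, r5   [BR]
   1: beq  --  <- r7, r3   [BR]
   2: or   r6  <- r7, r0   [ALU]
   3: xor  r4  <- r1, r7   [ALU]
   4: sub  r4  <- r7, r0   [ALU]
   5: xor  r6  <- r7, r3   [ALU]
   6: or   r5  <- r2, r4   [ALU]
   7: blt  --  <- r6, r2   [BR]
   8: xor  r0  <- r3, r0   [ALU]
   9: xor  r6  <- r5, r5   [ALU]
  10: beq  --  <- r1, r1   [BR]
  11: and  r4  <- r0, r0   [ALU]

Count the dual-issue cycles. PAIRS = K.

  cy0 -> i0 (blt) no-port BR/BR
  cy1 -> i1/i2 (beq+or) dual
  cy2 -> i3 (xor) WAW r4
  cy3 -> i4/i5 (sub+xor) dual
  cy4 -> i6/i7 (or+blt) dual
  cy5 -> i8/i9 (xor+xor) dual
  cy6 -> i10/i11 (beq+and) dual

PAIRS = 5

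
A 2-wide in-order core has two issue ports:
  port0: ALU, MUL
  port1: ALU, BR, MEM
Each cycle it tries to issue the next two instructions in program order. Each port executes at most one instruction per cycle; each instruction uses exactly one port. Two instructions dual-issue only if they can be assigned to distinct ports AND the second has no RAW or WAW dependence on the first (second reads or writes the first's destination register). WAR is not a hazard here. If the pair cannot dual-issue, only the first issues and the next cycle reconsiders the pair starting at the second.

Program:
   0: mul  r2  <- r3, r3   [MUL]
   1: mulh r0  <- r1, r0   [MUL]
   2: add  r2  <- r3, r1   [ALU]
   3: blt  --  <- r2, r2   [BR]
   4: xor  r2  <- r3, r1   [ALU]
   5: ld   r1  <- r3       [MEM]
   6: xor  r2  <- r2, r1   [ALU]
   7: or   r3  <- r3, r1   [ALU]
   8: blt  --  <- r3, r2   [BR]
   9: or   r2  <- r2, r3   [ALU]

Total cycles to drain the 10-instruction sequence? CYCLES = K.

c0: i0 mul  no-port MUL/MUL
c1: i1/i2 mulh+add  pair
c2: i3/i4 blt+xor  pair
c3: i5 ld  RAW r1
c4: i6/i7 xor+or  pair
c5: i8/i9 blt+or  pair

CYCLES = 6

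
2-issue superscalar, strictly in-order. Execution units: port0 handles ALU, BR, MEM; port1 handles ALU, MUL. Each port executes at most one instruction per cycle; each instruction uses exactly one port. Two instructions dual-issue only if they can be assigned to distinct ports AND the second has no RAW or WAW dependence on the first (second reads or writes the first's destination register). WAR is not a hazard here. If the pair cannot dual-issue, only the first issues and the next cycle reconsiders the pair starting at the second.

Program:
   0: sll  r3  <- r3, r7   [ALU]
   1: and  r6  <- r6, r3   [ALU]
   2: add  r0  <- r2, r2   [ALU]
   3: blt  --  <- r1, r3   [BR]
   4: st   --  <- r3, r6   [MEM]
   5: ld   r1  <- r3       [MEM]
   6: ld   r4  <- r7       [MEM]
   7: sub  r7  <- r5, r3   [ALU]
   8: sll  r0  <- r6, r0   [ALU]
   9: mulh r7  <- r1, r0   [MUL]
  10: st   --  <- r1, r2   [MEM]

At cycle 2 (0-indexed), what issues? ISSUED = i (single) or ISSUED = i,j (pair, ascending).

[0] i0  sll.ALU  -- RAW r3
[1] i1/i2  and.ALU add.ALU  -- dual
[2] i3  blt.BR  -- no-port BR/MEM
[3] i4  st.MEM  -- no-port MEM/MEM
[4] i5  ld.MEM  -- no-port MEM/MEM
[5] i6/i7  ld.MEM sub.ALU  -- dual
[6] i8  sll.ALU  -- RAW r0
[7] i9/i10  mulh.MUL st.MEM  -- dual

ISSUED = 3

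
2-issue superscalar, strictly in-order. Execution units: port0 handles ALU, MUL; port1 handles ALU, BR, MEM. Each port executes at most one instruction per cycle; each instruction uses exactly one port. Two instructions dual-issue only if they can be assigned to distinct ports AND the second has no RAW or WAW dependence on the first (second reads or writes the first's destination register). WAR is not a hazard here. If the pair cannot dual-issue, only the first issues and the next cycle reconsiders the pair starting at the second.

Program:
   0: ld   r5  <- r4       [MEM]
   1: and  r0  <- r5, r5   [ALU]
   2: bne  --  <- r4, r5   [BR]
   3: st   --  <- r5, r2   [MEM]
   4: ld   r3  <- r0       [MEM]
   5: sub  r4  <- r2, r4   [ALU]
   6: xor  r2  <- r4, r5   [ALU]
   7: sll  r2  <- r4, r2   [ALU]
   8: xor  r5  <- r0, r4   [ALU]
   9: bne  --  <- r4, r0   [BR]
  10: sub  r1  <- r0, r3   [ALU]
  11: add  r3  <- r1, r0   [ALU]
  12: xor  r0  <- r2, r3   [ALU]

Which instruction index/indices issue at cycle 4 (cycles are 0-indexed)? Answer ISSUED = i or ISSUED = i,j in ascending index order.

0. ld @i0  | RAW r5
1. and+bne @i1,i2  | 2-wide
2. st @i3  | no-port MEM/MEM
3. ld+sub @i4,i5  | 2-wide
4. xor @i6  | RAW+WAW r2
5. sll+xor @i7,i8  | 2-wide
6. bne+sub @i9,i10  | 2-wide
7. add @i11  | RAW r3
8. xor @i12  | tail

ISSUED = 6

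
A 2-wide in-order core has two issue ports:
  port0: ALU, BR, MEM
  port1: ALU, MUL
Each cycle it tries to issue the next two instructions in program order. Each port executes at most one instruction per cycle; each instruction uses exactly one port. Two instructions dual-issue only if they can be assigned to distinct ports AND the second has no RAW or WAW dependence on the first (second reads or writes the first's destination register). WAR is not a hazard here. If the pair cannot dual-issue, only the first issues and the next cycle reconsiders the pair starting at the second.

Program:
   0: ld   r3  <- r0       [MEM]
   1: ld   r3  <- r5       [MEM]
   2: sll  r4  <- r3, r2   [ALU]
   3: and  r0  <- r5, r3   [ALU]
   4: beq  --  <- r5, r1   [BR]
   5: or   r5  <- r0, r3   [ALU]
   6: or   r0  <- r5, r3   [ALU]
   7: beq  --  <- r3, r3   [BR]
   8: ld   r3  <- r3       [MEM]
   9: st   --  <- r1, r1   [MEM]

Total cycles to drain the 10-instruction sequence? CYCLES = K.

CYCLES = 7

c0: i0 ld  no-port MEM/MEM
c1: i1 ld  RAW r3
c2: i2&i3 sll;and  dual
c3: i4&i5 beq;or  dual
c4: i6&i7 or;beq  dual
c5: i8 ld  no-port MEM/MEM
c6: i9 st  tail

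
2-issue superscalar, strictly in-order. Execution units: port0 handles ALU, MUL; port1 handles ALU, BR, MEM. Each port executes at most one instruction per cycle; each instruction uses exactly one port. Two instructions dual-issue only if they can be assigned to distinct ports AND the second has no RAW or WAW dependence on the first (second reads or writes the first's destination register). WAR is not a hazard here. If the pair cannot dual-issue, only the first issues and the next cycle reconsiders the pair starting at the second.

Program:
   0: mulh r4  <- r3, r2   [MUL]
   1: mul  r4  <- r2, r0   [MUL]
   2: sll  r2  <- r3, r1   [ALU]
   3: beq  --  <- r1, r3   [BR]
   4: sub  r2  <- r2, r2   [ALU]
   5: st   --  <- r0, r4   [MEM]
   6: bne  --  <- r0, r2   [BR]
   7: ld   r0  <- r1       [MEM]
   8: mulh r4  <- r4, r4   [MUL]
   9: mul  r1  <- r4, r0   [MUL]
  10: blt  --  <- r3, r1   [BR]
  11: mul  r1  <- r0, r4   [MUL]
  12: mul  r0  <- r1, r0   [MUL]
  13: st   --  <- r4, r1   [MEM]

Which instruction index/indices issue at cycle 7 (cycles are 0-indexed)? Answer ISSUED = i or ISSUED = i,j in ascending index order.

c0: i0 mulh  no-port MUL/MUL
c1: i1+i2 mul;sll  2-wide
c2: i3+i4 beq;sub  2-wide
c3: i5 st  no-port MEM/BR
c4: i6 bne  no-port BR/MEM
c5: i7+i8 ld;mulh  2-wide
c6: i9 mul  RAW r1
c7: i10+i11 blt;mul  2-wide
c8: i12+i13 mul;st  2-wide

ISSUED = 10,11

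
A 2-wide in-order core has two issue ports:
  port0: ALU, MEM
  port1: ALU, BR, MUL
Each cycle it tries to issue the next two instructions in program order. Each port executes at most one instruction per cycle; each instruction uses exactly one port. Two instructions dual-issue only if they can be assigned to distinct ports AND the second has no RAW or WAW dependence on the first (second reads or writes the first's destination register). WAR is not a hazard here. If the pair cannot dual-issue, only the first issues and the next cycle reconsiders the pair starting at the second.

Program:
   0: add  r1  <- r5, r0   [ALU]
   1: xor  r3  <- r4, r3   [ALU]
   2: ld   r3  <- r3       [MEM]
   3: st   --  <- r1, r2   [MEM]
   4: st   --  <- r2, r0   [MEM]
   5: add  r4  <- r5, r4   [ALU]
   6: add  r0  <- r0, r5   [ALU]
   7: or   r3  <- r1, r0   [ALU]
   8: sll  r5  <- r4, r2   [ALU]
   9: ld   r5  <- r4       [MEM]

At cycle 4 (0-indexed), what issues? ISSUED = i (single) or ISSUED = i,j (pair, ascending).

c0: i0/i1 add.ALU/xor.ALU  pair
c1: i2 ld.MEM  no-port MEM/MEM
c2: i3 st.MEM  no-port MEM/MEM
c3: i4/i5 st.MEM/add.ALU  pair
c4: i6 add.ALU  RAW r0
c5: i7/i8 or.ALU/sll.ALU  pair
c6: i9 ld.MEM  tail

ISSUED = 6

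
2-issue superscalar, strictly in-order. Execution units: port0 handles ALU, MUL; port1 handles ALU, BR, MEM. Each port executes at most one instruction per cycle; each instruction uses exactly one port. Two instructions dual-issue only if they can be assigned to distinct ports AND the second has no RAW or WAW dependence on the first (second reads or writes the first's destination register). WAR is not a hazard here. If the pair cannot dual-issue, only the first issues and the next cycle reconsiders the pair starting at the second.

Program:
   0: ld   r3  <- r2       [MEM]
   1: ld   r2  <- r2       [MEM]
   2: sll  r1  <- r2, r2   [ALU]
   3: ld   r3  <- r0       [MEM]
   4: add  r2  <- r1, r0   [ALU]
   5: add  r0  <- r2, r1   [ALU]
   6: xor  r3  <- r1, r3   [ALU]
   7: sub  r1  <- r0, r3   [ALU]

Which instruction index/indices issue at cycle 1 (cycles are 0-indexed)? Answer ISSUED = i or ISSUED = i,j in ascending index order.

c0: i0 ld  no-port MEM/MEM
c1: i1 ld  RAW r2
c2: i2/i3 sll ld  pair
c3: i4 add  RAW r2
c4: i5/i6 add xor  pair
c5: i7 sub  tail

ISSUED = 1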